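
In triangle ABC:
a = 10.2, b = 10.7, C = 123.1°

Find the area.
Two sides and the included angle (SAS): A = ½·a·b·sin(C) = ½·10.2·10.7·sin(123.1°)
sin(123.1°) ≈ 0.837719
A ≈ ½·109.14·0.837719 = 54.57·0.837719 ≈ 45.7143

Area = 45.71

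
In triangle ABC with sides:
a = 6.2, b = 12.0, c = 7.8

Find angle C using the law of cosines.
c² = a² + b² − 2ab·cos(C)  ⇒  cos(C) = (a² + b² − c²)/(2ab)
cos(C) = (6.2² + 12.0² − 7.8²)/(2·6.2·12.0) = (38.44 + 144 − 60.84)/148.8 = 121.6/148.8 ≈ 0.817204
C = arccos(0.817204) ≈ 35.1941°

C = 35.19°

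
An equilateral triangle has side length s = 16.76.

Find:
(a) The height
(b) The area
(a) The height splits the triangle into two 30-60-90 halves: h = s·√3/2 = 16.76·1.73205/2 ≈ 29.0292/2 ≈ 14.5146
(b) Area = (√3/4)·s² = (√3/4)·16.76² = (√3/4)·280.8976 ≈ 0.433013·280.8976 ≈ 121.632

Height = 14.51, Area = 121.6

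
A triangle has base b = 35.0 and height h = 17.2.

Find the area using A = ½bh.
A = ½·b·h = ½·35.0·17.2 = ½·602 = 301

Area = 301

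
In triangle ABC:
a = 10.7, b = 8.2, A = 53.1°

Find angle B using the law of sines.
a/sin(A) = b/sin(B)  ⇒  sin(B) = b·sin(A)/a = 8.2·sin(53.1°)/10.7
sin(53.1°) ≈ 0.799685
sin(B) ≈ 8.2·0.799685/10.7 ≈ 6.55741/10.7 ≈ 0.612842
B = arcsin(0.612842) ≈ 37.7953°
(Since b ≤ a we need B ≤ A, so the obtuse alternative 180° − 37.7953° ≈ 142.205° is rejected.)

B = 37.8°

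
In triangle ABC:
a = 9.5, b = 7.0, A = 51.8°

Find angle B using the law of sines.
a/sin(A) = b/sin(B)  ⇒  sin(B) = b·sin(A)/a = 7.0·sin(51.8°)/9.5
sin(51.8°) ≈ 0.785857
sin(B) ≈ 7.0·0.785857/9.5 ≈ 5.501/9.5 ≈ 0.579052
B = arcsin(0.579052) ≈ 35.3839°
(Since b ≤ a we need B ≤ A, so the obtuse alternative 180° − 35.3839° ≈ 144.616° is rejected.)

B = 35.38°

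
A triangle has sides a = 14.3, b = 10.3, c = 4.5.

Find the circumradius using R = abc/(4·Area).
First find the area with Heron's formula.
s = (14.3 + 10.3 + 4.5)/2 = 14.55
Area = √(s(s−a)(s−b)(s−c)) = √(14.55·0.25·4.25·10.05) ≈ √155.367 ≈ 12.4646
abc = 14.3·10.3·4.5 = 662.805
R = abc/(4·Area) ≈ 662.805/(4·12.4646) = 662.805/49.8585 ≈ 13.2937

R = 13.29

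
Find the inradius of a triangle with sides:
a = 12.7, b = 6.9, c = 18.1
r = Area/s where s is the semi-perimeter.
s = (12.7 + 6.9 + 18.1)/2 = 37.7/2 = 18.85
Area = √(s(s−a)(s−b)(s−c)) = √(18.85·6.15·11.95·0.75) ≈ √1039 ≈ 32.2335
r ≈ 32.2335/18.85 ≈ 1.71

r = 1.71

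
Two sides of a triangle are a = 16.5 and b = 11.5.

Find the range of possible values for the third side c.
Triangle inequality: |a − b| < c < a + b
|a − b| = |16.5 − 11.5| = 5
a + b = 16.5 + 11.5 = 28

5 < c < 28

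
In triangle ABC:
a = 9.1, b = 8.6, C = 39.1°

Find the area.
Two sides and the included angle (SAS): A = ½·a·b·sin(C) = ½·9.1·8.6·sin(39.1°)
sin(39.1°) ≈ 0.630676
A ≈ ½·78.26·0.630676 = 39.13·0.630676 ≈ 24.6783

Area = 24.68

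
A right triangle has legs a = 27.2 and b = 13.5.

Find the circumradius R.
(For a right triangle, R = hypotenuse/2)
Hypotenuse c = √(a² + b²) = √(739.84 + 182.25) = √922.09 ≈ 30.3659
R = c/2 ≈ 30.3659/2 ≈ 15.183

R = 15.18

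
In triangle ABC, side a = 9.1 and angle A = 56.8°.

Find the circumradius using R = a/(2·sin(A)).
R = a/(2·sin(A)) = 9.1/(2·sin(56.8°))
sin(56.8°) ≈ 0.836764
R ≈ 9.1/(2·0.836764) = 9.1/1.67353 ≈ 5.43761

R = 5.438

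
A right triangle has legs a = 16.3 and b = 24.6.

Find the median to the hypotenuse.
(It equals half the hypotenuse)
Hypotenuse c = √(a² + b²) = √(265.69 + 605.16) = √870.85 ≈ 29.5102
Median to hypotenuse = c/2 ≈ 29.5102/2 ≈ 14.7551

Median = 14.76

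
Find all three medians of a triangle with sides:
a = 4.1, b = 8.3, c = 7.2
Median formula: m_a = ½√(2b² + 2c² − a²) (and cyclically). a² = 16.81, b² = 68.89, c² = 51.84.
m_a = ½√(2·68.89 + 2·51.84 − 16.81) = ½√224.65 ≈ ½·14.9883 ≈ 7.49416
m_b = ½√(2·16.81 + 2·51.84 − 68.89) = ½√68.41 ≈ ½·8.27103 ≈ 4.13552
m_c = ½√(2·16.81 + 2·68.89 − 51.84) = ½√119.56 ≈ ½·10.9343 ≈ 5.46717

m_a = 7.494, m_b = 4.136, m_c = 5.467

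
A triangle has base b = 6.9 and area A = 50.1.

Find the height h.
A = ½·b·h  ⇒  h = 2A/b = 2·50.1/6.9 = 100.2/6.9 ≈ 14.5217

h = 14.52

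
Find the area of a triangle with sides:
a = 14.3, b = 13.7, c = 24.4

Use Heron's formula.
s = (14.3 + 13.7 + 24.4)/2 = 52.4/2 = 26.2
s − a = 11.9, s − b = 12.5, s − c = 1.8
s(s−a)(s−b)(s−c) = 26.2·11.9·12.5·1.8 ≈ 7015.05
Area = √7015.05 ≈ 83.7559

Area = 83.76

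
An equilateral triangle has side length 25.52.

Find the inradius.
r = Area/s with s the semi-perimeter.
Area = (√3/4)·25.52² = (√3/4)·651.2704 ≈ 0.433013·651.2704 ≈ 282.008
s = 3·25.52/2 = 38.28
r ≈ 282.008/38.28 ≈ 7.36699
(Equivalently r = side/(2√3) = 25.52/3.4641 ≈ 7.36699.)

r = 7.367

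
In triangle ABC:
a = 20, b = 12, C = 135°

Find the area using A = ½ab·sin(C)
A = ½·a·b·sin(C) = ½·20·12·sin(135°)
sin(135°) ≈ 0.707107
A ≈ ½·240·0.707107 = 120·0.707107 ≈ 84.8528

Area = 84.85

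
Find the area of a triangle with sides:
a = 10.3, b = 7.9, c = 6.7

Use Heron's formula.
s = (10.3 + 7.9 + 6.7)/2 = 24.9/2 = 12.45
s − a = 2.15, s − b = 4.55, s − c = 5.75
s(s−a)(s−b)(s−c) = 12.45·2.15·4.55·5.75 ≈ 700.305
Area = √700.305 ≈ 26.4633

Area = 26.46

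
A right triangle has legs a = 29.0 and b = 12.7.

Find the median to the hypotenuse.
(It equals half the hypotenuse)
Hypotenuse c = √(a² + b²) = √(841 + 161.29) = √1002.29 ≈ 31.659
Median to hypotenuse = c/2 ≈ 31.659/2 ≈ 15.8295

Median = 15.83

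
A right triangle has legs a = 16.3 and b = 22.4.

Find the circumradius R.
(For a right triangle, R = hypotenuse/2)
Hypotenuse c = √(a² + b²) = √(265.69 + 501.76) = √767.45 ≈ 27.7029
R = c/2 ≈ 27.7029/2 ≈ 13.8514

R = 13.85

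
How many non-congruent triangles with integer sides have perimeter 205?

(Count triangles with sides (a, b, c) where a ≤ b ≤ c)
Let a ≤ b ≤ c with a + b + c = 205. The only binding inequality is a + b > c, i.e. 205 − c > c, so c < 205/2; and c ≥ 205/3 since c is the largest side.
So 69 ≤ c ≤ 102. For each c, b runs from ⌈(205 − c)/2⌉ up to c (then a = 205 − b − c satisfies 1 ≤ a ≤ b automatically), giving c − ⌈(205 − c)/2⌉ + 1 choices.
Summing over c: 2 + 3 + 5 + 6 + … + 50 + 51  (34 terms, c = 69, …, 102) = 901
Check (closed form: nearest integer to p²/48 for even p, (p+3)²/48 for odd p): (205+3)²/48 = 208²/48 = 43264/48 ≈ 901.33 → 901

901 triangles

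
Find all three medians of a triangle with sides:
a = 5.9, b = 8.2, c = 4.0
Median formula: m_a = ½√(2b² + 2c² − a²) (and cyclically). a² = 34.81, b² = 67.24, c² = 16.
m_a = ½√(2·67.24 + 2·16 − 34.81) = ½√131.67 ≈ ½·11.4748 ≈ 5.73738
m_b = ½√(2·34.81 + 2·16 − 67.24) = ½√34.38 ≈ ½·5.86345 ≈ 2.93172
m_c = ½√(2·34.81 + 2·67.24 − 16) = ½√188.1 ≈ ½·13.715 ≈ 6.85748

m_a = 5.737, m_b = 2.932, m_c = 6.857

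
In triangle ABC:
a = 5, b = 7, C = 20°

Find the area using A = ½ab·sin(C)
A = ½·a·b·sin(C) = ½·5·7·sin(20°)
sin(20°) ≈ 0.34202
A ≈ ½·35·0.34202 = 17.5·0.34202 ≈ 5.98535

Area = 5.985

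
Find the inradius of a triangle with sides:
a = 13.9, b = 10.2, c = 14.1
r = Area/s where s is the semi-perimeter.
s = (13.9 + 10.2 + 14.1)/2 = 38.2/2 = 19.1
Area = √(s(s−a)(s−b)(s−c)) = √(19.1·5.2·8.9·5) ≈ √4419.74 ≈ 66.4811
r ≈ 66.4811/19.1 ≈ 3.48069

r = 3.481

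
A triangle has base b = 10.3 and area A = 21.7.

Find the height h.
A = ½·b·h  ⇒  h = 2A/b = 2·21.7/10.3 = 43.4/10.3 ≈ 4.21359

h = 4.214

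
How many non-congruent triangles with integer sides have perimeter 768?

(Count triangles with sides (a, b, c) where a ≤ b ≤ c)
Let a ≤ b ≤ c with a + b + c = 768. The only binding inequality is a + b > c, i.e. 768 − c > c, so c < 768/2; and c ≥ 768/3 since c is the largest side.
So 256 ≤ c ≤ 383. For each c, b runs from ⌈(768 − c)/2⌉ up to c (then a = 768 − b − c satisfies 1 ≤ a ≤ b automatically), giving c − ⌈(768 − c)/2⌉ + 1 choices.
Summing over c: 1 + 2 + 4 + 5 + … + 190 + 191  (128 terms, c = 256, …, 383) = 12288
Check (closed form: nearest integer to p²/48 for even p, (p+3)²/48 for odd p): 768²/48 = 589824/48 ≈ 12288.00 → 12288

12288 triangles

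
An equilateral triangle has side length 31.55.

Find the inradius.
r = Area/s with s the semi-perimeter.
Area = (√3/4)·31.55² = (√3/4)·995.4025 ≈ 0.433013·995.4025 ≈ 431.022
s = 3·31.55/2 = 47.325
r ≈ 431.022/47.325 ≈ 9.1077
(Equivalently r = side/(2√3) = 31.55/3.4641 ≈ 9.1077.)

r = 9.108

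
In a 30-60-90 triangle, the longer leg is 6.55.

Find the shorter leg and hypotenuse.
In a 30-60-90 triangle the sides are in ratio 1 : √3 : 2, so short leg = long leg/√3 and hypotenuse = 2·(short leg).
Short leg = 6.55/√3 ≈ 6.55/1.73205 ≈ 3.78164
Hypotenuse = 2·3.78164 ≈ 7.56329

Short leg = 3.782, Hypotenuse = 7.563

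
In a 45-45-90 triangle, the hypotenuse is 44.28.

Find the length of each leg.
In a 45-45-90 triangle hypotenuse = leg·√2, so leg = hypotenuse/√2.
Leg = 44.28/√2 ≈ 44.28/1.41421 ≈ 31.3107

Each leg = 31.31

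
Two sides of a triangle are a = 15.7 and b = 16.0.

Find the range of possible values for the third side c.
Triangle inequality: |a − b| < c < a + b
|a − b| = |15.7 − 16.0| = 0.3
a + b = 15.7 + 16.0 = 31.7

0.3 < c < 31.7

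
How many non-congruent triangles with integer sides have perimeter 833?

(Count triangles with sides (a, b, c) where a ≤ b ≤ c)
Let a ≤ b ≤ c with a + b + c = 833. The only binding inequality is a + b > c, i.e. 833 − c > c, so c < 833/2; and c ≥ 833/3 since c is the largest side.
So 278 ≤ c ≤ 416. For each c, b runs from ⌈(833 − c)/2⌉ up to c (then a = 833 − b − c satisfies 1 ≤ a ≤ b automatically), giving c − ⌈(833 − c)/2⌉ + 1 choices.
Summing over c: 1 + 3 + 4 + 6 + … + 207 + 208  (139 terms, c = 278, …, 416) = 14560
Check (closed form: nearest integer to p²/48 for even p, (p+3)²/48 for odd p): (833+3)²/48 = 836²/48 = 698896/48 ≈ 14560.33 → 14560

14560 triangles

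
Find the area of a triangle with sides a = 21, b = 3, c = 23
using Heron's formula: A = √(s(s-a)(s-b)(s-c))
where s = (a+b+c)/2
s = (21 + 3 + 23)/2 = 47/2 = 23.5
s − a = 2.5, s − b = 20.5, s − c = 0.5
s(s−a)(s−b)(s−c) = 23.5·2.5·20.5·0.5 = 602.1875
Area = √602.1875 ≈ 24.5395

s = 23.5, Area = 24.54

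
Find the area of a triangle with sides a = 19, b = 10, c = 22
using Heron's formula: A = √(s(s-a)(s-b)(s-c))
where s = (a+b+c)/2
s = (19 + 10 + 22)/2 = 51/2 = 25.5
s − a = 6.5, s − b = 15.5, s − c = 3.5
s(s−a)(s−b)(s−c) = 25.5·6.5·15.5·3.5 = 8991.9375
Area = √8991.9375 ≈ 94.8258

s = 25.5, Area = 94.83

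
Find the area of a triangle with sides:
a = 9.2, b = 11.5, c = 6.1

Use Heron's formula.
s = (9.2 + 11.5 + 6.1)/2 = 26.8/2 = 13.4
s − a = 4.2, s − b = 1.9, s − c = 7.3
s(s−a)(s−b)(s−c) = 13.4·4.2·1.9·7.3 ≈ 780.604
Area = √780.604 ≈ 27.9393

Area = 27.94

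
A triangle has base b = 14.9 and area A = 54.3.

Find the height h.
A = ½·b·h  ⇒  h = 2A/b = 2·54.3/14.9 = 108.6/14.9 ≈ 7.28859

h = 7.289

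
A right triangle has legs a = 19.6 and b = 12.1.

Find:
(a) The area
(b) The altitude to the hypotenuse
(a) The legs are perpendicular, so Area = ½·a·b = ½·19.6·12.1 = ½·237.16 = 118.58
(b) Hypotenuse c = √(a² + b²) = √(384.16 + 146.41) = √530.57 ≈ 23.0341
    Area = ½·c·h_c  ⇒  h_c = 2·Area/c = 237.16/23.0341 ≈ 10.296

Area = 118.58, h_c = 10.3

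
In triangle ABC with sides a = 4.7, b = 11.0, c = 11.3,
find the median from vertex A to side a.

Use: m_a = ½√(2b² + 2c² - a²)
m_a = ½√(2·11.0² + 2·11.3² − 4.7²) = ½√(2·121 + 2·127.69 − 22.09) = ½√(242 + 255.38 − 22.09) = ½√475.29
√475.29 ≈ 21.8011, so m_a ≈ 10.9006

m_a = 10.9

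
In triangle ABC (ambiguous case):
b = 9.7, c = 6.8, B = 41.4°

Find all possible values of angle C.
b/sin(B) = c/sin(C)  ⇒  sin(C) = c·sin(B)/b = 6.8·sin(41.4°)/9.7
sin(41.4°) ≈ 0.661312
sin(C) ≈ 6.8·0.661312/9.7 ≈ 4.49692/9.7 ≈ 0.4636
Candidate 1: C₁ = arcsin(0.4636) ≈ 27.6197°  →  A = 180° − 41.4° − 27.6197° ≈ 110.98° > 0, valid
Candidate 2: C₂ = 180° − C₁ ≈ 152.38°  →  A = 180° − 41.4° − 152.38° ≈ -13.7803° ≤ 0, not a valid triangle

C = 27.62° (one solution)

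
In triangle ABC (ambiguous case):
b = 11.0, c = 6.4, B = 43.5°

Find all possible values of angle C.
b/sin(B) = c/sin(C)  ⇒  sin(C) = c·sin(B)/b = 6.4·sin(43.5°)/11.0
sin(43.5°) ≈ 0.688355
sin(C) ≈ 6.4·0.688355/11.0 ≈ 4.40547/11.0 ≈ 0.400497
Candidate 1: C₁ = arcsin(0.400497) ≈ 23.6093°  →  A = 180° − 43.5° − 23.6093° ≈ 112.891° > 0, valid
Candidate 2: C₂ = 180° − C₁ ≈ 156.391°  →  A = 180° − 43.5° − 156.391° ≈ -19.8907° ≤ 0, not a valid triangle

C = 23.61° (one solution)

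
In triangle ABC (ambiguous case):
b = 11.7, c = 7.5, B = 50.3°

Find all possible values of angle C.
b/sin(B) = c/sin(C)  ⇒  sin(C) = c·sin(B)/b = 7.5·sin(50.3°)/11.7
sin(50.3°) ≈ 0.7694
sin(C) ≈ 7.5·0.7694/11.7 ≈ 5.7705/11.7 ≈ 0.493205
Candidate 1: C₁ = arcsin(0.493205) ≈ 29.5514°  →  A = 180° − 50.3° − 29.5514° ≈ 100.149° > 0, valid
Candidate 2: C₂ = 180° − C₁ ≈ 150.449°  →  A = 180° − 50.3° − 150.449° ≈ -20.7486° ≤ 0, not a valid triangle

C = 29.55° (one solution)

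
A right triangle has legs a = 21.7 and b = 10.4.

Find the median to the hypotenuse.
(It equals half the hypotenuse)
Hypotenuse c = √(a² + b²) = √(470.89 + 108.16) = √579.05 ≈ 24.0635
Median to hypotenuse = c/2 ≈ 24.0635/2 ≈ 12.0317

Median = 12.03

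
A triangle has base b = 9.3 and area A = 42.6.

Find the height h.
A = ½·b·h  ⇒  h = 2A/b = 2·42.6/9.3 = 85.2/9.3 ≈ 9.16129

h = 9.161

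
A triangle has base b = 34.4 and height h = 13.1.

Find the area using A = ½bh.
A = ½·b·h = ½·34.4·13.1 = ½·450.64 = 225.32

Area = 225.32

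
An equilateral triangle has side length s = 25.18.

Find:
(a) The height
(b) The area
(a) The height splits the triangle into two 30-60-90 halves: h = s·√3/2 = 25.18·1.73205/2 ≈ 43.613/2 ≈ 21.8065
(b) Area = (√3/4)·s² = (√3/4)·25.18² = (√3/4)·634.0324 ≈ 0.433013·634.0324 ≈ 274.544

Height = 21.81, Area = 274.5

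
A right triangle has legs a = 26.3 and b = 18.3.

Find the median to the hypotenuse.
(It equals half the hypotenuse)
Hypotenuse c = √(a² + b²) = √(691.69 + 334.89) = √1026.58 ≈ 32.0403
Median to hypotenuse = c/2 ≈ 32.0403/2 ≈ 16.0201

Median = 16.02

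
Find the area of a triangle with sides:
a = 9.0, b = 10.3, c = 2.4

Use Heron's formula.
s = (9.0 + 10.3 + 2.4)/2 = 21.7/2 = 10.85
s − a = 1.85, s − b = 0.55, s − c = 8.45
s(s−a)(s−b)(s−c) = 10.85·1.85·0.55·8.45 ≈ 93.2869
Area = √93.2869 ≈ 9.65852

Area = 9.659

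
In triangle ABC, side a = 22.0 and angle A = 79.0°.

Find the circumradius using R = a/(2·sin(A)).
R = a/(2·sin(A)) = 22.0/(2·sin(79.0°))
sin(79.0°) ≈ 0.981627
R ≈ 22.0/(2·0.981627) = 22.0/1.96325 ≈ 11.2059

R = 11.21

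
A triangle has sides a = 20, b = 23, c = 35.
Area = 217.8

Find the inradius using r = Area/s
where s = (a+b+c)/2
s = (20 + 23 + 35)/2 = 78/2 = 39
r = Area/s = 217.8/39 ≈ 5.58462

r = 5.585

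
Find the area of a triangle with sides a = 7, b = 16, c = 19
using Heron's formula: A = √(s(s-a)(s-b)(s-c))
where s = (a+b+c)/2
s = (7 + 16 + 19)/2 = 42/2 = 21
s − a = 14, s − b = 5, s − c = 2
s(s−a)(s−b)(s−c) = 21·14·5·2 = 2940
Area = √2940 ≈ 54.2218

s = 21.0, Area = 54.22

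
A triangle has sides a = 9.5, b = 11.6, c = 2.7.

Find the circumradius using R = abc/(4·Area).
First find the area with Heron's formula.
s = (9.5 + 11.6 + 2.7)/2 = 11.9
Area = √(s(s−a)(s−b)(s−c)) = √(11.9·2.4·0.3·9.2) ≈ √78.8256 ≈ 8.87838
abc = 9.5·11.6·2.7 = 297.54
R = abc/(4·Area) ≈ 297.54/(4·8.87838) = 297.54/35.5135 ≈ 8.37822

R = 8.378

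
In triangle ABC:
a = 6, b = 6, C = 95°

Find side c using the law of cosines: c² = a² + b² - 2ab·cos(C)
c² = 6² + 6² − 2·6·6·cos(95°)
cos(95°) ≈ -0.0871557
c² ≈ 36 + 36 − 72·(-0.0871557) ≈ 72 + 6.27521 ≈ 78.2752
c ≈ √78.2752 ≈ 8.84733

c = 8.847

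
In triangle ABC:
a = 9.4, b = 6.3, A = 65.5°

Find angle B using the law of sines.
a/sin(A) = b/sin(B)  ⇒  sin(B) = b·sin(A)/a = 6.3·sin(65.5°)/9.4
sin(65.5°) ≈ 0.909961
sin(B) ≈ 6.3·0.909961/9.4 ≈ 5.73276/9.4 ≈ 0.609868
B = arcsin(0.609868) ≈ 37.5799°
(Since b ≤ a we need B ≤ A, so the obtuse alternative 180° − 37.5799° ≈ 142.42° is rejected.)

B = 37.58°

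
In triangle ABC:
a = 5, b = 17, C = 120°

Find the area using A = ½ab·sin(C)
A = ½·a·b·sin(C) = ½·5·17·sin(120°)
sin(120°) ≈ 0.866025
A ≈ ½·85·0.866025 = 42.5·0.866025 ≈ 36.8061

Area = 36.81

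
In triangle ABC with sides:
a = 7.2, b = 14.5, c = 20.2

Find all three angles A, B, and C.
Law of cosines for each angle (a² = 51.84, b² = 210.25, c² = 408.04):
cos(A) = (b² + c² − a²)/(2bc) = (210.25 + 408.04 − 51.84)/(2·14.5·20.2) = 566.45/585.8 ≈ 0.966968  ⇒  A ≈ 14.7675°
cos(B) = (a² + c² − b²)/(2ac) = (51.84 + 408.04 − 210.25)/(2·7.2·20.2) = 249.63/290.88 ≈ 0.858189  ⇒  B ≈ 30.8862°
cos(C) = (a² + b² − c²)/(2ab) = (51.84 + 210.25 − 408.04)/(2·7.2·14.5) = -145.95/208.8 ≈ -0.698994  ⇒  C ≈ 134.346°
Check: A + B + C ≈ 180°

A = 14.77°, B = 30.89°, C = 134.3°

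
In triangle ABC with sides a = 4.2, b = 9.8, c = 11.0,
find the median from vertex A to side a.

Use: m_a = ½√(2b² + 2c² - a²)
m_a = ½√(2·9.8² + 2·11.0² − 4.2²) = ½√(2·96.04 + 2·121 − 17.64) = ½√(192.08 + 242 − 17.64) = ½√416.44
√416.44 ≈ 20.4069, so m_a ≈ 10.2034

m_a = 10.2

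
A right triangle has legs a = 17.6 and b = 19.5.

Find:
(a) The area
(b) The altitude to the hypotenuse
(a) The legs are perpendicular, so Area = ½·a·b = ½·17.6·19.5 = ½·343.2 = 171.6
(b) Hypotenuse c = √(a² + b²) = √(309.76 + 380.25) = √690.01 ≈ 26.268
    Area = ½·c·h_c  ⇒  h_c = 2·Area/c = 343.2/26.268 ≈ 13.0653

Area = 171.6, h_c = 13.07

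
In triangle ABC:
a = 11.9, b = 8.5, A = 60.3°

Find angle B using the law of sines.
a/sin(A) = b/sin(B)  ⇒  sin(B) = b·sin(A)/a = 8.5·sin(60.3°)/11.9
sin(60.3°) ≈ 0.868632
sin(B) ≈ 8.5·0.868632/11.9 ≈ 7.38337/11.9 ≈ 0.620451
B = arcsin(0.620451) ≈ 38.3491°
(Since b ≤ a we need B ≤ A, so the obtuse alternative 180° − 38.3491° ≈ 141.651° is rejected.)

B = 38.35°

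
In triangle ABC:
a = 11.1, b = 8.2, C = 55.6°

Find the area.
Two sides and the included angle (SAS): A = ½·a·b·sin(C) = ½·11.1·8.2·sin(55.6°)
sin(55.6°) ≈ 0.825113
A ≈ ½·91.02·0.825113 = 45.51·0.825113 ≈ 37.5509

Area = 37.55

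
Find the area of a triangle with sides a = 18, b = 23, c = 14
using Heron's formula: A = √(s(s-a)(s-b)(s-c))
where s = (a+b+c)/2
s = (18 + 23 + 14)/2 = 55/2 = 27.5
s − a = 9.5, s − b = 4.5, s − c = 13.5
s(s−a)(s−b)(s−c) = 27.5·9.5·4.5·13.5 = 15870.9375
Area = √15870.9375 ≈ 125.98

s = 27.5, Area = 126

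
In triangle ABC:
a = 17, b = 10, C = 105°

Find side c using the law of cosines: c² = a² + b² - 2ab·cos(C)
c² = 17² + 10² − 2·17·10·cos(105°)
cos(105°) ≈ -0.258819
c² ≈ 289 + 100 − 340·(-0.258819) ≈ 389 + 87.9985 ≈ 476.998
c ≈ √476.998 ≈ 21.8403

c = 21.84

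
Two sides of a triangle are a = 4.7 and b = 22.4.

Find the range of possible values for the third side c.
Triangle inequality: |a − b| < c < a + b
|a − b| = |4.7 − 22.4| = 17.7
a + b = 4.7 + 22.4 = 27.1

17.7 < c < 27.1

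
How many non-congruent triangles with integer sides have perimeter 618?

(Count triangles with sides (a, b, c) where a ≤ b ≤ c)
Let a ≤ b ≤ c with a + b + c = 618. The only binding inequality is a + b > c, i.e. 618 − c > c, so c < 618/2; and c ≥ 618/3 since c is the largest side.
So 206 ≤ c ≤ 308. For each c, b runs from ⌈(618 − c)/2⌉ up to c (then a = 618 − b − c satisfies 1 ≤ a ≤ b automatically), giving c − ⌈(618 − c)/2⌉ + 1 choices.
Summing over c: 1 + 2 + 4 + 5 + … + 152 + 154  (103 terms, c = 206, …, 308) = 7957
Check (closed form: nearest integer to p²/48 for even p, (p+3)²/48 for odd p): 618²/48 = 381924/48 ≈ 7956.75 → 7957

7957 triangles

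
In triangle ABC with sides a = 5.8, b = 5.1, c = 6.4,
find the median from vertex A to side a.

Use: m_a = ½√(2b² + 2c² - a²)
m_a = ½√(2·5.1² + 2·6.4² − 5.8²) = ½√(2·26.01 + 2·40.96 − 33.64) = ½√(52.02 + 81.92 − 33.64) = ½√100.3
√100.3 ≈ 10.015, so m_a ≈ 5.00749

m_a = 5.007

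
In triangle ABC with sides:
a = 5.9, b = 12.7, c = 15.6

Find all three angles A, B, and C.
Law of cosines for each angle (a² = 34.81, b² = 161.29, c² = 243.36):
cos(A) = (b² + c² − a²)/(2bc) = (161.29 + 243.36 − 34.81)/(2·12.7·15.6) = 369.84/396.24 ≈ 0.933374  ⇒  A ≈ 21.033°
cos(B) = (a² + c² − b²)/(2ac) = (34.81 + 243.36 − 161.29)/(2·5.9·15.6) = 116.88/184.08 ≈ 0.634941  ⇒  B ≈ 50.5844°
cos(C) = (a² + b² − c²)/(2ab) = (34.81 + 161.29 − 243.36)/(2·5.9·12.7) = -47.26/149.86 ≈ -0.315361  ⇒  C ≈ 108.383°
Check: A + B + C ≈ 180°

A = 21.03°, B = 50.58°, C = 108.4°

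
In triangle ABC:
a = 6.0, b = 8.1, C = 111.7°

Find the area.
Two sides and the included angle (SAS): A = ½·a·b·sin(C) = ½·6.0·8.1·sin(111.7°)
sin(111.7°) ≈ 0.929133
A ≈ ½·48.6·0.929133 = 24.3·0.929133 ≈ 22.5779

Area = 22.58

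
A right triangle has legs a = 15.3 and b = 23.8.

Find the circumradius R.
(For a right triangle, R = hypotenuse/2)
Hypotenuse c = √(a² + b²) = √(234.09 + 566.44) = √800.53 ≈ 28.2936
R = c/2 ≈ 28.2936/2 ≈ 14.1468

R = 14.15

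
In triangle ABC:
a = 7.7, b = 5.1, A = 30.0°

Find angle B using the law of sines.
a/sin(A) = b/sin(B)  ⇒  sin(B) = b·sin(A)/a = 5.1·sin(30.0°)/7.7
sin(30.0°) ≈ 0.5
sin(B) ≈ 5.1·0.5/7.7 ≈ 2.55/7.7 ≈ 0.331169
B = arcsin(0.331169) ≈ 19.3397°
(Since b ≤ a we need B ≤ A, so the obtuse alternative 180° − 19.3397° ≈ 160.66° is rejected.)

B = 19.34°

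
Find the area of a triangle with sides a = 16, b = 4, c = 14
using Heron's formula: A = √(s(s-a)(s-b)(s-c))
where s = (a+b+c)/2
s = (16 + 4 + 14)/2 = 34/2 = 17
s − a = 1, s − b = 13, s − c = 3
s(s−a)(s−b)(s−c) = 17·1·13·3 = 663
Area = √663 ≈ 25.7488

s = 17.0, Area = 25.75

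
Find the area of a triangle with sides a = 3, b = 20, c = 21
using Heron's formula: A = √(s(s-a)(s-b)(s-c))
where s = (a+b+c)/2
s = (3 + 20 + 21)/2 = 44/2 = 22
s − a = 19, s − b = 2, s − c = 1
s(s−a)(s−b)(s−c) = 22·19·2·1 = 836
Area = √836 ≈ 28.9137

s = 22.0, Area = 28.91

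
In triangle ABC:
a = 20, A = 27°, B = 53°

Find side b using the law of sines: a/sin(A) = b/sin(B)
a/sin(A) = b/sin(B)  ⇒  b = a·sin(B)/sin(A) = 20·sin(53°)/sin(27°)
sin(53°) ≈ 0.798636, sin(27°) ≈ 0.45399
b ≈ 20·0.798636/0.45399 ≈ 15.9727/0.45399 ≈ 35.1829

b = 35.18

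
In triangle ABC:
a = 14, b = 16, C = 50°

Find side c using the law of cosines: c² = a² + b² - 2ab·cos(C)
c² = 14² + 16² − 2·14·16·cos(50°)
cos(50°) ≈ 0.642788
c² ≈ 196 + 256 − 448·(0.642788) ≈ 452 − 287.969 ≈ 164.031
c ≈ √164.031 ≈ 12.8075

c = 12.81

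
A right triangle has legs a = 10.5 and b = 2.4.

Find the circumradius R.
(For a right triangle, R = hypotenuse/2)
Hypotenuse c = √(a² + b²) = √(110.25 + 5.76) = √116.01 ≈ 10.7708
R = c/2 ≈ 10.7708/2 ≈ 5.3854

R = 5.385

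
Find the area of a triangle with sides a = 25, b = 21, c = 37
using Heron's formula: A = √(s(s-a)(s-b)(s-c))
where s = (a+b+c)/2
s = (25 + 21 + 37)/2 = 83/2 = 41.5
s − a = 16.5, s − b = 20.5, s − c = 4.5
s(s−a)(s−b)(s−c) = 41.5·16.5·20.5·4.5 = 63168.1875
Area = √63168.1875 ≈ 251.333

s = 41.5, Area = 251.3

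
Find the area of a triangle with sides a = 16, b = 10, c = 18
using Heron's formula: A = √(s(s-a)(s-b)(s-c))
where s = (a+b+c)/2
s = (16 + 10 + 18)/2 = 44/2 = 22
s − a = 6, s − b = 12, s − c = 4
s(s−a)(s−b)(s−c) = 22·6·12·4 = 6336
Area = √6336 ≈ 79.599

s = 22.0, Area = 79.6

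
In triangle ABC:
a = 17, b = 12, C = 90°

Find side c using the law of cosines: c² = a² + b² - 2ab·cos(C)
c² = 17² + 12² − 2·17·12·cos(90°)
cos(90°) ≈ 0
c² ≈ 289 + 144 − 408·(0) ≈ 433 − 0 ≈ 433
c ≈ √433 ≈ 20.8087

c = 20.81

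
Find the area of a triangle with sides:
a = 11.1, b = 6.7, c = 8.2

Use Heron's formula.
s = (11.1 + 6.7 + 8.2)/2 = 26/2 = 13
s − a = 1.9, s − b = 6.3, s − c = 4.8
s(s−a)(s−b)(s−c) = 13·1.9·6.3·4.8 ≈ 746.928
Area = √746.928 ≈ 27.33

Area = 27.33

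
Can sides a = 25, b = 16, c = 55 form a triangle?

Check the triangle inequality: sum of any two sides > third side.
a + b vs c: 25 + 16 = 41 ≤ 55  ✗
a + c vs b: 25 + 55 = 80 > 16  ✓
b + c vs a: 16 + 55 = 71 > 25  ✓

No: 25 + 16 = 41 is not > 55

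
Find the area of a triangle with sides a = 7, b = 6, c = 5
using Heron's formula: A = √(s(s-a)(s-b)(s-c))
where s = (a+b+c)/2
s = (7 + 6 + 5)/2 = 18/2 = 9
s − a = 2, s − b = 3, s − c = 4
s(s−a)(s−b)(s−c) = 9·2·3·4 = 216
Area = √216 ≈ 14.6969

s = 9.0, Area = 14.7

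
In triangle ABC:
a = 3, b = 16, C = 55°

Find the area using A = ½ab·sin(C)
A = ½·a·b·sin(C) = ½·3·16·sin(55°)
sin(55°) ≈ 0.819152
A ≈ ½·48·0.819152 = 24·0.819152 ≈ 19.6596

Area = 19.66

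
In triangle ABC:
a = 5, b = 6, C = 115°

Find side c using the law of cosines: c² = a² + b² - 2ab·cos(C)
c² = 5² + 6² − 2·5·6·cos(115°)
cos(115°) ≈ -0.422618
c² ≈ 25 + 36 − 60·(-0.422618) ≈ 61 + 25.3571 ≈ 86.3571
c ≈ √86.3571 ≈ 9.29285

c = 9.293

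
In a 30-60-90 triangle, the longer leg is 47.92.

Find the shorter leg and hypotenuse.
In a 30-60-90 triangle the sides are in ratio 1 : √3 : 2, so short leg = long leg/√3 and hypotenuse = 2·(short leg).
Short leg = 47.92/√3 ≈ 47.92/1.73205 ≈ 27.6666
Hypotenuse = 2·27.6666 ≈ 55.3332

Short leg = 27.67, Hypotenuse = 55.33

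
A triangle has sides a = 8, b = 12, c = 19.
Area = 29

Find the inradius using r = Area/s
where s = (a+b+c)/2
s = (8 + 12 + 19)/2 = 39/2 = 19.5
r = Area/s = 29/19.5 ≈ 1.48718

r = 1.487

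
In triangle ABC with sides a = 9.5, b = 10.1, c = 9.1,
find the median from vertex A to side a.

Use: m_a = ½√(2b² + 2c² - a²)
m_a = ½√(2·10.1² + 2·9.1² − 9.5²) = ½√(2·102.01 + 2·82.81 − 90.25) = ½√(204.02 + 165.62 − 90.25) = ½√279.39
√279.39 ≈ 16.715, so m_a ≈ 8.35748

m_a = 8.357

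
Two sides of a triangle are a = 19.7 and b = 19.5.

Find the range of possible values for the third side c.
Triangle inequality: |a − b| < c < a + b
|a − b| = |19.7 − 19.5| = 0.2
a + b = 19.7 + 19.5 = 39.2

0.2 < c < 39.2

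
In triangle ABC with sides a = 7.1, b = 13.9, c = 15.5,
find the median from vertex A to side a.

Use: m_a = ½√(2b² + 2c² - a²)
m_a = ½√(2·13.9² + 2·15.5² − 7.1²) = ½√(2·193.21 + 2·240.25 − 50.41) = ½√(386.42 + 480.5 − 50.41) = ½√816.51
√816.51 ≈ 28.5746, so m_a ≈ 14.2873

m_a = 14.29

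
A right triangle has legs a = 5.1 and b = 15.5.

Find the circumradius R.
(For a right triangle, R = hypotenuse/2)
Hypotenuse c = √(a² + b²) = √(26.01 + 240.25) = √266.26 ≈ 16.3175
R = c/2 ≈ 16.3175/2 ≈ 8.15874

R = 8.159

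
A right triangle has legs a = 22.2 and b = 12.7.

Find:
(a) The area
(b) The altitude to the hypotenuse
(a) The legs are perpendicular, so Area = ½·a·b = ½·22.2·12.7 = ½·281.94 = 140.97
(b) Hypotenuse c = √(a² + b²) = √(492.84 + 161.29) = √654.13 ≈ 25.576
    Area = ½·c·h_c  ⇒  h_c = 2·Area/c = 281.94/25.576 ≈ 11.0236

Area = 140.97, h_c = 11.02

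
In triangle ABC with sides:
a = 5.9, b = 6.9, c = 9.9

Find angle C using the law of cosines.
c² = a² + b² − 2ab·cos(C)  ⇒  cos(C) = (a² + b² − c²)/(2ab)
cos(C) = (5.9² + 6.9² − 9.9²)/(2·5.9·6.9) = (34.81 + 47.61 − 98.01)/81.42 = -15.59/81.42 ≈ -0.191476
C = arccos(-0.191476) ≈ 101.039°

C = 101°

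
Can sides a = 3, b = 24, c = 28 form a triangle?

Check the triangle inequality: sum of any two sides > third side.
a + b vs c: 3 + 24 = 27 ≤ 28  ✗
a + c vs b: 3 + 28 = 31 > 24  ✓
b + c vs a: 24 + 28 = 52 > 3  ✓

No: 3 + 24 = 27 is not > 28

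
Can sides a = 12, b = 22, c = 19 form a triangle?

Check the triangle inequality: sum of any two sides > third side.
a + b vs c: 12 + 22 = 34 > 19  ✓
a + c vs b: 12 + 19 = 31 > 22  ✓
b + c vs a: 22 + 19 = 41 > 12  ✓

Yes, triangle inequality satisfied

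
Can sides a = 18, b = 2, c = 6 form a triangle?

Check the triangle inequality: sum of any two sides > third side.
a + b vs c: 18 + 2 = 20 > 6  ✓
a + c vs b: 18 + 6 = 24 > 2  ✓
b + c vs a: 2 + 6 = 8 ≤ 18  ✗

No: 2 + 6 = 8 is not > 18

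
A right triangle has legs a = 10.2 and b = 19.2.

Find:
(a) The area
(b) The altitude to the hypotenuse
(a) The legs are perpendicular, so Area = ½·a·b = ½·10.2·19.2 = ½·195.84 = 97.92
(b) Hypotenuse c = √(a² + b²) = √(104.04 + 368.64) = √472.68 ≈ 21.7412
    Area = ½·c·h_c  ⇒  h_c = 2·Area/c = 195.84/21.7412 ≈ 9.00778

Area = 97.92, h_c = 9.008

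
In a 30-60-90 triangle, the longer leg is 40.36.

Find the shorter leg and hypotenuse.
In a 30-60-90 triangle the sides are in ratio 1 : √3 : 2, so short leg = long leg/√3 and hypotenuse = 2·(short leg).
Short leg = 40.36/√3 ≈ 40.36/1.73205 ≈ 23.3019
Hypotenuse = 2·23.3019 ≈ 46.6037

Short leg = 23.3, Hypotenuse = 46.6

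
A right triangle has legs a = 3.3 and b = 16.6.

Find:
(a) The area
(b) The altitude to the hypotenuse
(a) The legs are perpendicular, so Area = ½·a·b = ½·3.3·16.6 = ½·54.78 = 27.39
(b) Hypotenuse c = √(a² + b²) = √(10.89 + 275.56) = √286.45 ≈ 16.9248
    Area = ½·c·h_c  ⇒  h_c = 2·Area/c = 54.78/16.9248 ≈ 3.23666

Area = 27.39, h_c = 3.237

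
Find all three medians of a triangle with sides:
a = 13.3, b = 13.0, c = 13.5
Median formula: m_a = ½√(2b² + 2c² − a²) (and cyclically). a² = 176.89, b² = 169, c² = 182.25.
m_a = ½√(2·169 + 2·182.25 − 176.89) = ½√525.61 ≈ ½·22.9262 ≈ 11.4631
m_b = ½√(2·176.89 + 2·182.25 − 169) = ½√549.28 ≈ ½·23.4367 ≈ 11.7184
m_c = ½√(2·176.89 + 2·169 − 182.25) = ½√509.53 ≈ ½·22.5728 ≈ 11.2864

m_a = 11.46, m_b = 11.72, m_c = 11.29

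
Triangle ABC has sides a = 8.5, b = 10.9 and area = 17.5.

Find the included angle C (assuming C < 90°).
Area = ½·a·b·sin(C)  ⇒  sin(C) = 2·Area/(a·b) = 2·17.5/(8.5·10.9) = 35/92.65 ≈ 0.377766
C = arcsin(0.377766) ≈ 22.1954° (taking the acute solution since C < 90°)

C = 22.2°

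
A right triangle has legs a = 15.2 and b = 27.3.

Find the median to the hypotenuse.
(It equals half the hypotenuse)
Hypotenuse c = √(a² + b²) = √(231.04 + 745.29) = √976.33 ≈ 31.2463
Median to hypotenuse = c/2 ≈ 31.2463/2 ≈ 15.6231

Median = 15.62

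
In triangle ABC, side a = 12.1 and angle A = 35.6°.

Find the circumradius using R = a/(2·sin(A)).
R = a/(2·sin(A)) = 12.1/(2·sin(35.6°))
sin(35.6°) ≈ 0.582123
R ≈ 12.1/(2·0.582123) = 12.1/1.16425 ≈ 10.393

R = 10.39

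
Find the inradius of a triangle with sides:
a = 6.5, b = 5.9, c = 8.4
r = Area/s where s is the semi-perimeter.
s = (6.5 + 5.9 + 8.4)/2 = 20.8/2 = 10.4
Area = √(s(s−a)(s−b)(s−c)) = √(10.4·3.9·4.5·2) ≈ √365.04 ≈ 19.106
r ≈ 19.106/10.4 ≈ 1.83712

r = 1.837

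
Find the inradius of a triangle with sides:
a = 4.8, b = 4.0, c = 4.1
r = Area/s where s is the semi-perimeter.
s = (4.8 + 4.0 + 4.1)/2 = 12.9/2 = 6.45
Area = √(s(s−a)(s−b)(s−c)) = √(6.45·1.65·2.45·2.35) ≈ √61.2742 ≈ 7.82778
r ≈ 7.82778/6.45 ≈ 1.21361

r = 1.214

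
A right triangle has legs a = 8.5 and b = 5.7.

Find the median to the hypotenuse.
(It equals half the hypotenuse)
Hypotenuse c = √(a² + b²) = √(72.25 + 32.49) = √104.74 ≈ 10.2343
Median to hypotenuse = c/2 ≈ 10.2343/2 ≈ 5.11713

Median = 5.117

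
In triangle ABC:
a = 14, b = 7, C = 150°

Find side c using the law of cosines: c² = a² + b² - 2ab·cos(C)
c² = 14² + 7² − 2·14·7·cos(150°)
cos(150°) ≈ -0.866025
c² ≈ 196 + 49 − 196·(-0.866025) ≈ 245 + 169.741 ≈ 414.741
c ≈ √414.741 ≈ 20.3652

c = 20.37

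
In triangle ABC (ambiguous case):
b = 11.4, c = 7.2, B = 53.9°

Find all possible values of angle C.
b/sin(B) = c/sin(C)  ⇒  sin(C) = c·sin(B)/b = 7.2·sin(53.9°)/11.4
sin(53.9°) ≈ 0.80799
sin(C) ≈ 7.2·0.80799/11.4 ≈ 5.81753/11.4 ≈ 0.510309
Candidate 1: C₁ = arcsin(0.510309) ≈ 30.6844°  →  A = 180° − 53.9° − 30.6844° ≈ 95.4156° > 0, valid
Candidate 2: C₂ = 180° − C₁ ≈ 149.316°  →  A = 180° − 53.9° − 149.316° ≈ -23.2156° ≤ 0, not a valid triangle

C = 30.68° (one solution)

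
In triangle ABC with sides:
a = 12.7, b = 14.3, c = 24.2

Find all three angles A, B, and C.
Law of cosines for each angle (a² = 161.29, b² = 204.49, c² = 585.64):
cos(A) = (b² + c² − a²)/(2bc) = (204.49 + 585.64 − 161.29)/(2·14.3·24.2) = 628.84/692.12 ≈ 0.908571  ⇒  A ≈ 24.6914°
cos(B) = (a² + c² − b²)/(2ac) = (161.29 + 585.64 − 204.49)/(2·12.7·24.2) = 542.44/614.68 ≈ 0.882475  ⇒  B ≈ 28.0576°
cos(C) = (a² + b² − c²)/(2ab) = (161.29 + 204.49 − 585.64)/(2·12.7·14.3) = -219.86/363.22 ≈ -0.605308  ⇒  C ≈ 127.251°
Check: A + B + C ≈ 180°

A = 24.69°, B = 28.06°, C = 127.3°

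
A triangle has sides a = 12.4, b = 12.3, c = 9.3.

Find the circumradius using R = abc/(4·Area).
First find the area with Heron's formula.
s = (12.4 + 12.3 + 9.3)/2 = 17
Area = √(s(s−a)(s−b)(s−c)) = √(17·4.6·4.7·7.7) ≈ √2830.06 ≈ 53.1983
abc = 12.4·12.3·9.3 = 1418.436
R = abc/(4·Area) ≈ 1418.436/(4·53.1983) = 1418.436/212.793 ≈ 6.6658

R = 6.666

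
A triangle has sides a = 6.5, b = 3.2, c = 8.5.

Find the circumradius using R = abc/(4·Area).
First find the area with Heron's formula.
s = (6.5 + 3.2 + 8.5)/2 = 9.1
Area = √(s(s−a)(s−b)(s−c)) = √(9.1·2.6·5.9·0.6) ≈ √83.7564 ≈ 9.15185
abc = 6.5·3.2·8.5 = 176.8
R = abc/(4·Area) ≈ 176.8/(4·9.15185) = 176.8/36.6074 ≈ 4.82962

R = 4.83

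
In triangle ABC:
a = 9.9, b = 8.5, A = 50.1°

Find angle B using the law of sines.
a/sin(A) = b/sin(B)  ⇒  sin(B) = b·sin(A)/a = 8.5·sin(50.1°)/9.9
sin(50.1°) ≈ 0.767165
sin(B) ≈ 8.5·0.767165/9.9 ≈ 6.5209/9.9 ≈ 0.658677
B = arcsin(0.658677) ≈ 41.1991°
(Since b ≤ a we need B ≤ A, so the obtuse alternative 180° − 41.1991° ≈ 138.801° is rejected.)

B = 41.2°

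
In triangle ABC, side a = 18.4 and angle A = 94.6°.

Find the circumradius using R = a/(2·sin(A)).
R = a/(2·sin(A)) = 18.4/(2·sin(94.6°))
sin(94.6°) ≈ 0.996779
R ≈ 18.4/(2·0.996779) = 18.4/1.99356 ≈ 9.22973

R = 9.23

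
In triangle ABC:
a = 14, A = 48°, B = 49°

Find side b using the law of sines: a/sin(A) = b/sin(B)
a/sin(A) = b/sin(B)  ⇒  b = a·sin(B)/sin(A) = 14·sin(49°)/sin(48°)
sin(49°) ≈ 0.75471, sin(48°) ≈ 0.743145
b ≈ 14·0.75471/0.743145 ≈ 10.5659/0.743145 ≈ 14.2179

b = 14.22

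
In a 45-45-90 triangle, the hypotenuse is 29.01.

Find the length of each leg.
In a 45-45-90 triangle hypotenuse = leg·√2, so leg = hypotenuse/√2.
Leg = 29.01/√2 ≈ 29.01/1.41421 ≈ 20.5132

Each leg = 20.51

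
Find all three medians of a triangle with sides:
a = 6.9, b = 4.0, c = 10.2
Median formula: m_a = ½√(2b² + 2c² − a²) (and cyclically). a² = 47.61, b² = 16, c² = 104.04.
m_a = ½√(2·16 + 2·104.04 − 47.61) = ½√192.47 ≈ ½·13.8734 ≈ 6.93668
m_b = ½√(2·47.61 + 2·104.04 − 16) = ½√287.3 ≈ ½·16.9499 ≈ 8.47496
m_c = ½√(2·47.61 + 2·16 − 104.04) = ½√23.18 ≈ ½·4.81456 ≈ 2.40728

m_a = 6.937, m_b = 8.475, m_c = 2.407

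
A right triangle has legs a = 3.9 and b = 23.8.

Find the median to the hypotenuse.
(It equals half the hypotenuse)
Hypotenuse c = √(a² + b²) = √(15.21 + 566.44) = √581.65 ≈ 24.1174
Median to hypotenuse = c/2 ≈ 24.1174/2 ≈ 12.0587

Median = 12.06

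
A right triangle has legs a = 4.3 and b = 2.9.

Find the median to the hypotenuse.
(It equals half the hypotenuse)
Hypotenuse c = √(a² + b²) = √(18.49 + 8.41) = √26.9 ≈ 5.18652
Median to hypotenuse = c/2 ≈ 5.18652/2 ≈ 2.59326

Median = 2.593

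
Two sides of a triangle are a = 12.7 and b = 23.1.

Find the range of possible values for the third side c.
Triangle inequality: |a − b| < c < a + b
|a − b| = |12.7 − 23.1| = 10.4
a + b = 12.7 + 23.1 = 35.8

10.4 < c < 35.8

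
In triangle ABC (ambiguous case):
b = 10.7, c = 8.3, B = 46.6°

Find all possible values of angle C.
b/sin(B) = c/sin(C)  ⇒  sin(C) = c·sin(B)/b = 8.3·sin(46.6°)/10.7
sin(46.6°) ≈ 0.726575
sin(C) ≈ 8.3·0.726575/10.7 ≈ 6.03057/10.7 ≈ 0.563605
Candidate 1: C₁ = arcsin(0.563605) ≈ 34.3055°  →  A = 180° − 46.6° − 34.3055° ≈ 99.0945° > 0, valid
Candidate 2: C₂ = 180° − C₁ ≈ 145.695°  →  A = 180° − 46.6° − 145.695° ≈ -12.2945° ≤ 0, not a valid triangle

C = 34.31° (one solution)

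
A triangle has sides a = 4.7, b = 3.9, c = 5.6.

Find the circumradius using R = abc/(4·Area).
First find the area with Heron's formula.
s = (4.7 + 3.9 + 5.6)/2 = 7.1
Area = √(s(s−a)(s−b)(s−c)) = √(7.1·2.4·3.2·1.5) ≈ √81.792 ≈ 9.04389
abc = 4.7·3.9·5.6 = 102.648
R = abc/(4·Area) ≈ 102.648/(4·9.04389) = 102.648/36.1756 ≈ 2.83749

R = 2.837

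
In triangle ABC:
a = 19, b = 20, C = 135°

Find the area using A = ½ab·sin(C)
A = ½·a·b·sin(C) = ½·19·20·sin(135°)
sin(135°) ≈ 0.707107
A ≈ ½·380·0.707107 = 190·0.707107 ≈ 134.35

Area = 134.4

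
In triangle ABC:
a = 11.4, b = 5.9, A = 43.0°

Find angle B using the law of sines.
a/sin(A) = b/sin(B)  ⇒  sin(B) = b·sin(A)/a = 5.9·sin(43.0°)/11.4
sin(43.0°) ≈ 0.681998
sin(B) ≈ 5.9·0.681998/11.4 ≈ 4.02379/11.4 ≈ 0.352964
B = arcsin(0.352964) ≈ 20.6687°
(Since b ≤ a we need B ≤ A, so the obtuse alternative 180° − 20.6687° ≈ 159.331° is rejected.)

B = 20.67°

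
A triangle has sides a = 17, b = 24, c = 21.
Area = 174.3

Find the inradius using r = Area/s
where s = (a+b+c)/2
s = (17 + 24 + 21)/2 = 62/2 = 31
r = Area/s = 174.3/31 ≈ 5.62258

r = 5.623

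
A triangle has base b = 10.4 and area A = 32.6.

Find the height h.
A = ½·b·h  ⇒  h = 2A/b = 2·32.6/10.4 = 65.2/10.4 ≈ 6.26923

h = 6.269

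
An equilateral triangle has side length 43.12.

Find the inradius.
r = Area/s with s the semi-perimeter.
Area = (√3/4)·43.12² = (√3/4)·1859.3344 ≈ 0.433013·1859.3344 ≈ 805.115
s = 3·43.12/2 = 64.68
r ≈ 805.115/64.68 ≈ 12.4477
(Equivalently r = side/(2√3) = 43.12/3.4641 ≈ 12.4477.)

r = 12.45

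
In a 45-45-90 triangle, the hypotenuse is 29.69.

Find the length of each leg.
In a 45-45-90 triangle hypotenuse = leg·√2, so leg = hypotenuse/√2.
Leg = 29.69/√2 ≈ 29.69/1.41421 ≈ 20.994

Each leg = 20.99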